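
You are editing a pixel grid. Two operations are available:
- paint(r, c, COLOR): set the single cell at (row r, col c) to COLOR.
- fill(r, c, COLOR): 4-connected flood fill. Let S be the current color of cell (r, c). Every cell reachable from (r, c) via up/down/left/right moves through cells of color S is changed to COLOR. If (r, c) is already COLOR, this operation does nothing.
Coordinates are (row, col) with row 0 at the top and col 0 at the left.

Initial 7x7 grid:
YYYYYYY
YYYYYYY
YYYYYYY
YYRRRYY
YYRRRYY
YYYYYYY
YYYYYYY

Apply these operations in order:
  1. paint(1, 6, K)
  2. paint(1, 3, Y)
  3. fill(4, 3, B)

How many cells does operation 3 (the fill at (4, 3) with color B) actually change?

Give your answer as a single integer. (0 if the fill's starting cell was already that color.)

Answer: 6

Derivation:
After op 1 paint(1,6,K):
YYYYYYY
YYYYYYK
YYYYYYY
YYRRRYY
YYRRRYY
YYYYYYY
YYYYYYY
After op 2 paint(1,3,Y):
YYYYYYY
YYYYYYK
YYYYYYY
YYRRRYY
YYRRRYY
YYYYYYY
YYYYYYY
After op 3 fill(4,3,B) [6 cells changed]:
YYYYYYY
YYYYYYK
YYYYYYY
YYBBBYY
YYBBBYY
YYYYYYY
YYYYYYY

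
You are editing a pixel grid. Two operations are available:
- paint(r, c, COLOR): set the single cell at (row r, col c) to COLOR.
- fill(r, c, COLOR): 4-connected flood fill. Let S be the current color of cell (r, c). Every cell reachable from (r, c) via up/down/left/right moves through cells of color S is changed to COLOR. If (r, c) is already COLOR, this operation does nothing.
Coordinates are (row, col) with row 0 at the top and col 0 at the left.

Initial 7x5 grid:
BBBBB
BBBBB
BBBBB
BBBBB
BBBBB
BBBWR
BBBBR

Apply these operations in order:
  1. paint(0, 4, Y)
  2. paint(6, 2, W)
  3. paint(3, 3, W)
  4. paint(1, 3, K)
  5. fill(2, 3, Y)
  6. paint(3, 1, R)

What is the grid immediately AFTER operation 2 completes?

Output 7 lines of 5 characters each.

Answer: BBBBY
BBBBB
BBBBB
BBBBB
BBBBB
BBBWR
BBWBR

Derivation:
After op 1 paint(0,4,Y):
BBBBY
BBBBB
BBBBB
BBBBB
BBBBB
BBBWR
BBBBR
After op 2 paint(6,2,W):
BBBBY
BBBBB
BBBBB
BBBBB
BBBBB
BBBWR
BBWBR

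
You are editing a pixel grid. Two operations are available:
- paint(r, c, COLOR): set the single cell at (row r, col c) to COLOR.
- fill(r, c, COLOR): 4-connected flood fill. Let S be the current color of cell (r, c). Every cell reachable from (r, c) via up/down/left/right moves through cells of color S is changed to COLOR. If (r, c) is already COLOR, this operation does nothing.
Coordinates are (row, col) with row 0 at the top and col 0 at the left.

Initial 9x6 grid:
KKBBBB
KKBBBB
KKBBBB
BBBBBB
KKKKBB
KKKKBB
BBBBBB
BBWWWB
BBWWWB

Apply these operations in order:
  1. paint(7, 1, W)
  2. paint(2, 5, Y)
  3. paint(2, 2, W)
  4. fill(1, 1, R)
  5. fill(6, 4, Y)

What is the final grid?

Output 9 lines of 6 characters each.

After op 1 paint(7,1,W):
KKBBBB
KKBBBB
KKBBBB
BBBBBB
KKKKBB
KKKKBB
BBBBBB
BWWWWB
BBWWWB
After op 2 paint(2,5,Y):
KKBBBB
KKBBBB
KKBBBY
BBBBBB
KKKKBB
KKKKBB
BBBBBB
BWWWWB
BBWWWB
After op 3 paint(2,2,W):
KKBBBB
KKBBBB
KKWBBY
BBBBBB
KKKKBB
KKKKBB
BBBBBB
BWWWWB
BBWWWB
After op 4 fill(1,1,R) [6 cells changed]:
RRBBBB
RRBBBB
RRWBBY
BBBBBB
KKKKBB
KKKKBB
BBBBBB
BWWWWB
BBWWWB
After op 5 fill(6,4,Y) [31 cells changed]:
RRYYYY
RRYYYY
RRWYYY
YYYYYY
KKKKYY
KKKKYY
YYYYYY
YWWWWY
YYWWWY

Answer: RRYYYY
RRYYYY
RRWYYY
YYYYYY
KKKKYY
KKKKYY
YYYYYY
YWWWWY
YYWWWY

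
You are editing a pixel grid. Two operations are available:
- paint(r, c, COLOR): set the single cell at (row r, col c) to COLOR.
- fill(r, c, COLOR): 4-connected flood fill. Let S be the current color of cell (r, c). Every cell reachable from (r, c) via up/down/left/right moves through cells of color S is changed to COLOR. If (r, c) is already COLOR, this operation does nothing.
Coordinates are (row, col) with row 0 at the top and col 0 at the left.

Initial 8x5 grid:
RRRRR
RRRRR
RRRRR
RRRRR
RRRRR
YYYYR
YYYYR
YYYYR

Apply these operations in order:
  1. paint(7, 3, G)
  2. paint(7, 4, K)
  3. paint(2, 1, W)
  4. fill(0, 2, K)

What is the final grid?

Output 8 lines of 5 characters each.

Answer: KKKKK
KKKKK
KWKKK
KKKKK
KKKKK
YYYYK
YYYYK
YYYGK

Derivation:
After op 1 paint(7,3,G):
RRRRR
RRRRR
RRRRR
RRRRR
RRRRR
YYYYR
YYYYR
YYYGR
After op 2 paint(7,4,K):
RRRRR
RRRRR
RRRRR
RRRRR
RRRRR
YYYYR
YYYYR
YYYGK
After op 3 paint(2,1,W):
RRRRR
RRRRR
RWRRR
RRRRR
RRRRR
YYYYR
YYYYR
YYYGK
After op 4 fill(0,2,K) [26 cells changed]:
KKKKK
KKKKK
KWKKK
KKKKK
KKKKK
YYYYK
YYYYK
YYYGK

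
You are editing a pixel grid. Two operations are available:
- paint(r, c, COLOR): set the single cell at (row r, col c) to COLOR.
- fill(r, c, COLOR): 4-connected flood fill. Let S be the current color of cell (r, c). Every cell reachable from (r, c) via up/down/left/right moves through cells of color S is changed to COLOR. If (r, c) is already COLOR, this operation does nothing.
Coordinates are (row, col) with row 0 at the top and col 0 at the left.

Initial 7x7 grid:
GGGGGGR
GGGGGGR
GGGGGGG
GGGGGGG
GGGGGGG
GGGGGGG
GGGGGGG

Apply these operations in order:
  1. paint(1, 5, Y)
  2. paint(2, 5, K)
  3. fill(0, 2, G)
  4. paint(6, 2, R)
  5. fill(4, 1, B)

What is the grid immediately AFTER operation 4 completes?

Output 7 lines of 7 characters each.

After op 1 paint(1,5,Y):
GGGGGGR
GGGGGYR
GGGGGGG
GGGGGGG
GGGGGGG
GGGGGGG
GGGGGGG
After op 2 paint(2,5,K):
GGGGGGR
GGGGGYR
GGGGGKG
GGGGGGG
GGGGGGG
GGGGGGG
GGGGGGG
After op 3 fill(0,2,G) [0 cells changed]:
GGGGGGR
GGGGGYR
GGGGGKG
GGGGGGG
GGGGGGG
GGGGGGG
GGGGGGG
After op 4 paint(6,2,R):
GGGGGGR
GGGGGYR
GGGGGKG
GGGGGGG
GGGGGGG
GGGGGGG
GGRGGGG

Answer: GGGGGGR
GGGGGYR
GGGGGKG
GGGGGGG
GGGGGGG
GGGGGGG
GGRGGGG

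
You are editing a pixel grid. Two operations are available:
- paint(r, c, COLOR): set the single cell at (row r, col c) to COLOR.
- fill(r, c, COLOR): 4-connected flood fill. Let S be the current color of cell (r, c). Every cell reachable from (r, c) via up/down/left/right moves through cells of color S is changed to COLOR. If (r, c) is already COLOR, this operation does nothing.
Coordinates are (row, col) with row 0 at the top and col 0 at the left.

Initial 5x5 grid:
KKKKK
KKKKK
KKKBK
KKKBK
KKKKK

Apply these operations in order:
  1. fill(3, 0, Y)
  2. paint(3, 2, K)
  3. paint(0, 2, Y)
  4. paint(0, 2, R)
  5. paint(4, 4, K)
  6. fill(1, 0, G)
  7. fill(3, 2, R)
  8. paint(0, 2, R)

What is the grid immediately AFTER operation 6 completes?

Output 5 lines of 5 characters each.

After op 1 fill(3,0,Y) [23 cells changed]:
YYYYY
YYYYY
YYYBY
YYYBY
YYYYY
After op 2 paint(3,2,K):
YYYYY
YYYYY
YYYBY
YYKBY
YYYYY
After op 3 paint(0,2,Y):
YYYYY
YYYYY
YYYBY
YYKBY
YYYYY
After op 4 paint(0,2,R):
YYRYY
YYYYY
YYYBY
YYKBY
YYYYY
After op 5 paint(4,4,K):
YYRYY
YYYYY
YYYBY
YYKBY
YYYYK
After op 6 fill(1,0,G) [20 cells changed]:
GGRGG
GGGGG
GGGBG
GGKBG
GGGGK

Answer: GGRGG
GGGGG
GGGBG
GGKBG
GGGGK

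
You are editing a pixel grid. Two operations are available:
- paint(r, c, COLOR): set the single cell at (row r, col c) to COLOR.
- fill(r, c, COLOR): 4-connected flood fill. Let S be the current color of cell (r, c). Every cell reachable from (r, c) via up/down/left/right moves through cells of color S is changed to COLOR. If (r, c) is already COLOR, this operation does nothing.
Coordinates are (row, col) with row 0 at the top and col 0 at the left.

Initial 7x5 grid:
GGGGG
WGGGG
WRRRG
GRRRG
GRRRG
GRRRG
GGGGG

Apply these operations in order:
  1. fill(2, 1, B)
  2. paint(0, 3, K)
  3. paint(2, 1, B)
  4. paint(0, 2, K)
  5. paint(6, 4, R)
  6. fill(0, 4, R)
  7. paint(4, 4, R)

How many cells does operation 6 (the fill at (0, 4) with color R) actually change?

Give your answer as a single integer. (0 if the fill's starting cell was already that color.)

Answer: 11

Derivation:
After op 1 fill(2,1,B) [12 cells changed]:
GGGGG
WGGGG
WBBBG
GBBBG
GBBBG
GBBBG
GGGGG
After op 2 paint(0,3,K):
GGGKG
WGGGG
WBBBG
GBBBG
GBBBG
GBBBG
GGGGG
After op 3 paint(2,1,B):
GGGKG
WGGGG
WBBBG
GBBBG
GBBBG
GBBBG
GGGGG
After op 4 paint(0,2,K):
GGKKG
WGGGG
WBBBG
GBBBG
GBBBG
GBBBG
GGGGG
After op 5 paint(6,4,R):
GGKKG
WGGGG
WBBBG
GBBBG
GBBBG
GBBBG
GGGGR
After op 6 fill(0,4,R) [11 cells changed]:
RRKKR
WRRRR
WBBBR
GBBBR
GBBBR
GBBBR
GGGGR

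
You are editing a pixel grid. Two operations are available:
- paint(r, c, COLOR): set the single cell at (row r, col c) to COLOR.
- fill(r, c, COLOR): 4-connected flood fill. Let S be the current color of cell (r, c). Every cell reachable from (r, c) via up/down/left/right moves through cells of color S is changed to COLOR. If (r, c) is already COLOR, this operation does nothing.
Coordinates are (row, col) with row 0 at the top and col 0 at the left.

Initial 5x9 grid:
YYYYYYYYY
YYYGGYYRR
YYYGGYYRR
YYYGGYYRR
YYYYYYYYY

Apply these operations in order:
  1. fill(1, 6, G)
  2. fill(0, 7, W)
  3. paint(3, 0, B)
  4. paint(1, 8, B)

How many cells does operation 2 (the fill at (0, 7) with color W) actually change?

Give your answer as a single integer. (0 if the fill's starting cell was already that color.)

Answer: 39

Derivation:
After op 1 fill(1,6,G) [33 cells changed]:
GGGGGGGGG
GGGGGGGRR
GGGGGGGRR
GGGGGGGRR
GGGGGGGGG
After op 2 fill(0,7,W) [39 cells changed]:
WWWWWWWWW
WWWWWWWRR
WWWWWWWRR
WWWWWWWRR
WWWWWWWWW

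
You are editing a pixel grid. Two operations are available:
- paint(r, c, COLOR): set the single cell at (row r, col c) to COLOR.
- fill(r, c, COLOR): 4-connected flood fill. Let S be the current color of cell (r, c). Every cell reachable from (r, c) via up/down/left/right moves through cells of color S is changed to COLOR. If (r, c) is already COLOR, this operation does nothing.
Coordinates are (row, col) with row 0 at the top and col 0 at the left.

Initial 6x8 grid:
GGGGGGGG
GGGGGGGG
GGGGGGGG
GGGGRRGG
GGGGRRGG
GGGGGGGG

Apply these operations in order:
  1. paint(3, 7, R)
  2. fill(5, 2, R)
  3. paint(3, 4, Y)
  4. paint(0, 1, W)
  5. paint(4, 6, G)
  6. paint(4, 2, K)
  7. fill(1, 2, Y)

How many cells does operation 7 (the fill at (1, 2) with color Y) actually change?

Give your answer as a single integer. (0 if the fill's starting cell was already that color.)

After op 1 paint(3,7,R):
GGGGGGGG
GGGGGGGG
GGGGGGGG
GGGGRRGR
GGGGRRGG
GGGGGGGG
After op 2 fill(5,2,R) [43 cells changed]:
RRRRRRRR
RRRRRRRR
RRRRRRRR
RRRRRRRR
RRRRRRRR
RRRRRRRR
After op 3 paint(3,4,Y):
RRRRRRRR
RRRRRRRR
RRRRRRRR
RRRRYRRR
RRRRRRRR
RRRRRRRR
After op 4 paint(0,1,W):
RWRRRRRR
RRRRRRRR
RRRRRRRR
RRRRYRRR
RRRRRRRR
RRRRRRRR
After op 5 paint(4,6,G):
RWRRRRRR
RRRRRRRR
RRRRRRRR
RRRRYRRR
RRRRRRGR
RRRRRRRR
After op 6 paint(4,2,K):
RWRRRRRR
RRRRRRRR
RRRRRRRR
RRRRYRRR
RRKRRRGR
RRRRRRRR
After op 7 fill(1,2,Y) [44 cells changed]:
YWYYYYYY
YYYYYYYY
YYYYYYYY
YYYYYYYY
YYKYYYGY
YYYYYYYY

Answer: 44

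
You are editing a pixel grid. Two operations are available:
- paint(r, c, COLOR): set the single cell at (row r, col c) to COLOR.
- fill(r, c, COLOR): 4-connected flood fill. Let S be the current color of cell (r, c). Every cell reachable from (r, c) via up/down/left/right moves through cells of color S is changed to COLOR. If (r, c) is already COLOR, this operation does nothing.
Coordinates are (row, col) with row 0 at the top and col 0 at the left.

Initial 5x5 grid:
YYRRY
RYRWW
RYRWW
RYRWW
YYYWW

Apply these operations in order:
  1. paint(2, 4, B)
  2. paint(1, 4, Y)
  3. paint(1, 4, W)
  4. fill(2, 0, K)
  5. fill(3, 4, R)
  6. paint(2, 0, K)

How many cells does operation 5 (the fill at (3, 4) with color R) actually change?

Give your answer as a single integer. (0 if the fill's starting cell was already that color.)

Answer: 7

Derivation:
After op 1 paint(2,4,B):
YYRRY
RYRWW
RYRWB
RYRWW
YYYWW
After op 2 paint(1,4,Y):
YYRRY
RYRWY
RYRWB
RYRWW
YYYWW
After op 3 paint(1,4,W):
YYRRY
RYRWW
RYRWB
RYRWW
YYYWW
After op 4 fill(2,0,K) [3 cells changed]:
YYRRY
KYRWW
KYRWB
KYRWW
YYYWW
After op 5 fill(3,4,R) [7 cells changed]:
YYRRY
KYRRR
KYRRB
KYRRR
YYYRR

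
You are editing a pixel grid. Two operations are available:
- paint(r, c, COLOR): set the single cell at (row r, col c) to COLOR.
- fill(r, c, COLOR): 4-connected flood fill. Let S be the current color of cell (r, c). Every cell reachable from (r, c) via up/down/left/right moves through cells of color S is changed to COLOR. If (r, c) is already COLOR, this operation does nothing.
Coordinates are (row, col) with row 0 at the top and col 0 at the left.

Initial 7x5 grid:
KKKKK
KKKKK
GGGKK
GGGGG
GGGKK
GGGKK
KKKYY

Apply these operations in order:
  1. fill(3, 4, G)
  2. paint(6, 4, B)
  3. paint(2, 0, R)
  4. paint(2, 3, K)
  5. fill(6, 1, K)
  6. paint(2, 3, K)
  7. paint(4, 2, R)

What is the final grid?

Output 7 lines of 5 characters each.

Answer: KKKKK
KKKKK
RGGKK
GGGGG
GGRKK
GGGKK
KKKYB

Derivation:
After op 1 fill(3,4,G) [0 cells changed]:
KKKKK
KKKKK
GGGKK
GGGGG
GGGKK
GGGKK
KKKYY
After op 2 paint(6,4,B):
KKKKK
KKKKK
GGGKK
GGGGG
GGGKK
GGGKK
KKKYB
After op 3 paint(2,0,R):
KKKKK
KKKKK
RGGKK
GGGGG
GGGKK
GGGKK
KKKYB
After op 4 paint(2,3,K):
KKKKK
KKKKK
RGGKK
GGGGG
GGGKK
GGGKK
KKKYB
After op 5 fill(6,1,K) [0 cells changed]:
KKKKK
KKKKK
RGGKK
GGGGG
GGGKK
GGGKK
KKKYB
After op 6 paint(2,3,K):
KKKKK
KKKKK
RGGKK
GGGGG
GGGKK
GGGKK
KKKYB
After op 7 paint(4,2,R):
KKKKK
KKKKK
RGGKK
GGGGG
GGRKK
GGGKK
KKKYB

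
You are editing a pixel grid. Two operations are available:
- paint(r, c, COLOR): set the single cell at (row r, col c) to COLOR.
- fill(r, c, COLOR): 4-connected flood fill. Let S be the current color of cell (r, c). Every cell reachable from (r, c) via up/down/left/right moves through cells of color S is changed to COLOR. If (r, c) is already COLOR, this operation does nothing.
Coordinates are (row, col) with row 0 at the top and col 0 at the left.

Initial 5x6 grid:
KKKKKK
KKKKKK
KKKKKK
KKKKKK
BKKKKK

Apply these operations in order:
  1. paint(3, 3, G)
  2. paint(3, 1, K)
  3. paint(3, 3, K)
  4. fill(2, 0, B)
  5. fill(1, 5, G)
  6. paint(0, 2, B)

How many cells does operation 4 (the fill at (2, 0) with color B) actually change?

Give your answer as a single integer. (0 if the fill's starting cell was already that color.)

Answer: 29

Derivation:
After op 1 paint(3,3,G):
KKKKKK
KKKKKK
KKKKKK
KKKGKK
BKKKKK
After op 2 paint(3,1,K):
KKKKKK
KKKKKK
KKKKKK
KKKGKK
BKKKKK
After op 3 paint(3,3,K):
KKKKKK
KKKKKK
KKKKKK
KKKKKK
BKKKKK
After op 4 fill(2,0,B) [29 cells changed]:
BBBBBB
BBBBBB
BBBBBB
BBBBBB
BBBBBB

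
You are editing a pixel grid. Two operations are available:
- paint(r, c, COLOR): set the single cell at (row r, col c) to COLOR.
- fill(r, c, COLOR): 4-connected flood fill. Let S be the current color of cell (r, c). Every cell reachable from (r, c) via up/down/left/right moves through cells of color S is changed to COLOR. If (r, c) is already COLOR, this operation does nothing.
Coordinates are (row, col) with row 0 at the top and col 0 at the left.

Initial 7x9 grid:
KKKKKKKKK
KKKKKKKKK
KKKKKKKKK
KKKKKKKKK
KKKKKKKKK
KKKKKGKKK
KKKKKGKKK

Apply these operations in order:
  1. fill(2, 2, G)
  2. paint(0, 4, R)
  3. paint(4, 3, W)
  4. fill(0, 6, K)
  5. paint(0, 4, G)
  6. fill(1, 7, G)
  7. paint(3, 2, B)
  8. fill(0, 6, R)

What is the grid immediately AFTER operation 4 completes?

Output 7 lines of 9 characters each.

Answer: KKKKRKKKK
KKKKKKKKK
KKKKKKKKK
KKKKKKKKK
KKKWKKKKK
KKKKKKKKK
KKKKKKKKK

Derivation:
After op 1 fill(2,2,G) [61 cells changed]:
GGGGGGGGG
GGGGGGGGG
GGGGGGGGG
GGGGGGGGG
GGGGGGGGG
GGGGGGGGG
GGGGGGGGG
After op 2 paint(0,4,R):
GGGGRGGGG
GGGGGGGGG
GGGGGGGGG
GGGGGGGGG
GGGGGGGGG
GGGGGGGGG
GGGGGGGGG
After op 3 paint(4,3,W):
GGGGRGGGG
GGGGGGGGG
GGGGGGGGG
GGGGGGGGG
GGGWGGGGG
GGGGGGGGG
GGGGGGGGG
After op 4 fill(0,6,K) [61 cells changed]:
KKKKRKKKK
KKKKKKKKK
KKKKKKKKK
KKKKKKKKK
KKKWKKKKK
KKKKKKKKK
KKKKKKKKK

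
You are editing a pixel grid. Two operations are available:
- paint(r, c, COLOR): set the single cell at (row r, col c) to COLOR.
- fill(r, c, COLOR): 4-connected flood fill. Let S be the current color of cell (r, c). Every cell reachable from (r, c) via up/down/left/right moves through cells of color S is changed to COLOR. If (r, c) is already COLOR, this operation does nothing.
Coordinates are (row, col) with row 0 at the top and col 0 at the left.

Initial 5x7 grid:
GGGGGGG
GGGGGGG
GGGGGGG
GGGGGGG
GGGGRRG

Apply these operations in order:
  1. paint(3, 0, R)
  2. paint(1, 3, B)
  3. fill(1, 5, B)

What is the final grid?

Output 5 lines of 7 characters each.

After op 1 paint(3,0,R):
GGGGGGG
GGGGGGG
GGGGGGG
RGGGGGG
GGGGRRG
After op 2 paint(1,3,B):
GGGGGGG
GGGBGGG
GGGGGGG
RGGGGGG
GGGGRRG
After op 3 fill(1,5,B) [31 cells changed]:
BBBBBBB
BBBBBBB
BBBBBBB
RBBBBBB
BBBBRRB

Answer: BBBBBBB
BBBBBBB
BBBBBBB
RBBBBBB
BBBBRRB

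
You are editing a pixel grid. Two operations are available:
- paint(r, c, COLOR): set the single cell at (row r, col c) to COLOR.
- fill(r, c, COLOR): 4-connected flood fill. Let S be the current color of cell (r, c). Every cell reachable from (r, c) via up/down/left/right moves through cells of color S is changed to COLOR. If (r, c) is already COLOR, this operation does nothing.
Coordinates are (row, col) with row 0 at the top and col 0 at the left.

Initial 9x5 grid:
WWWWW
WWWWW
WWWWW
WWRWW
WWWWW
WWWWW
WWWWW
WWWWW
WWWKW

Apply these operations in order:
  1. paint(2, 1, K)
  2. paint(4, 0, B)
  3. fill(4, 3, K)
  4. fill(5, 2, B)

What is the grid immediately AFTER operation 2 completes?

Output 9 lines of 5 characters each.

After op 1 paint(2,1,K):
WWWWW
WWWWW
WKWWW
WWRWW
WWWWW
WWWWW
WWWWW
WWWWW
WWWKW
After op 2 paint(4,0,B):
WWWWW
WWWWW
WKWWW
WWRWW
BWWWW
WWWWW
WWWWW
WWWWW
WWWKW

Answer: WWWWW
WWWWW
WKWWW
WWRWW
BWWWW
WWWWW
WWWWW
WWWWW
WWWKW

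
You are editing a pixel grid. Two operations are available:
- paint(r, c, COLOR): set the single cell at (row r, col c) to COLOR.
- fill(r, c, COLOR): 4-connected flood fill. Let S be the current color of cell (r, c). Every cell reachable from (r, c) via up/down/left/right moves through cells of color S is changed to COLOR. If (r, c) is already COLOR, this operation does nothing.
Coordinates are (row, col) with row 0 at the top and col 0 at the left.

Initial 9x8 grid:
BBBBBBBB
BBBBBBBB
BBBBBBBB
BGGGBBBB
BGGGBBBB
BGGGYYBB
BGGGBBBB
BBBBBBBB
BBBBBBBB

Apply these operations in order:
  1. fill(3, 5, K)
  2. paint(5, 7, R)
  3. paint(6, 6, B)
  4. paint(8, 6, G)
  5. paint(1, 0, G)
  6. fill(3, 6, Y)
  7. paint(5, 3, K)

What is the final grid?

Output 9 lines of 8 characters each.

Answer: YYYYYYYY
GYYYYYYY
YYYYYYYY
YGGGYYYY
YGGGYYYY
YGGKYYYR
YGGGYYBY
YYYYYYYY
YYYYYYGY

Derivation:
After op 1 fill(3,5,K) [58 cells changed]:
KKKKKKKK
KKKKKKKK
KKKKKKKK
KGGGKKKK
KGGGKKKK
KGGGYYKK
KGGGKKKK
KKKKKKKK
KKKKKKKK
After op 2 paint(5,7,R):
KKKKKKKK
KKKKKKKK
KKKKKKKK
KGGGKKKK
KGGGKKKK
KGGGYYKR
KGGGKKKK
KKKKKKKK
KKKKKKKK
After op 3 paint(6,6,B):
KKKKKKKK
KKKKKKKK
KKKKKKKK
KGGGKKKK
KGGGKKKK
KGGGYYKR
KGGGKKBK
KKKKKKKK
KKKKKKKK
After op 4 paint(8,6,G):
KKKKKKKK
KKKKKKKK
KKKKKKKK
KGGGKKKK
KGGGKKKK
KGGGYYKR
KGGGKKBK
KKKKKKKK
KKKKKKGK
After op 5 paint(1,0,G):
KKKKKKKK
GKKKKKKK
KKKKKKKK
KGGGKKKK
KGGGKKKK
KGGGYYKR
KGGGKKBK
KKKKKKKK
KKKKKKGK
After op 6 fill(3,6,Y) [54 cells changed]:
YYYYYYYY
GYYYYYYY
YYYYYYYY
YGGGYYYY
YGGGYYYY
YGGGYYYR
YGGGYYBY
YYYYYYYY
YYYYYYGY
After op 7 paint(5,3,K):
YYYYYYYY
GYYYYYYY
YYYYYYYY
YGGGYYYY
YGGGYYYY
YGGKYYYR
YGGGYYBY
YYYYYYYY
YYYYYYGY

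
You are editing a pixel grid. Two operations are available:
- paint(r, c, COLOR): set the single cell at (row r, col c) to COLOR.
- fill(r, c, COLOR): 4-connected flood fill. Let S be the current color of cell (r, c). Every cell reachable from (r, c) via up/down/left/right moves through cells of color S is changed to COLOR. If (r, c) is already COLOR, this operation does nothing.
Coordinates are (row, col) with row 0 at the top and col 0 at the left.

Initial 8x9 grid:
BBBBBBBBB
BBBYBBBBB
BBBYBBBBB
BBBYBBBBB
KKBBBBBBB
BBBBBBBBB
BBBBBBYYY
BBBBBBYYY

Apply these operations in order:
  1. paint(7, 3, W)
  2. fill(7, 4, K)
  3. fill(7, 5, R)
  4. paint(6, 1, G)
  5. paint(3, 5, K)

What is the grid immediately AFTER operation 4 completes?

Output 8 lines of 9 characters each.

Answer: RRRRRRRRR
RRRYRRRRR
RRRYRRRRR
RRRYRRRRR
RRRRRRRRR
RRRRRRRRR
RGRRRRYYY
RRRWRRYYY

Derivation:
After op 1 paint(7,3,W):
BBBBBBBBB
BBBYBBBBB
BBBYBBBBB
BBBYBBBBB
KKBBBBBBB
BBBBBBBBB
BBBBBBYYY
BBBWBBYYY
After op 2 fill(7,4,K) [60 cells changed]:
KKKKKKKKK
KKKYKKKKK
KKKYKKKKK
KKKYKKKKK
KKKKKKKKK
KKKKKKKKK
KKKKKKYYY
KKKWKKYYY
After op 3 fill(7,5,R) [62 cells changed]:
RRRRRRRRR
RRRYRRRRR
RRRYRRRRR
RRRYRRRRR
RRRRRRRRR
RRRRRRRRR
RRRRRRYYY
RRRWRRYYY
After op 4 paint(6,1,G):
RRRRRRRRR
RRRYRRRRR
RRRYRRRRR
RRRYRRRRR
RRRRRRRRR
RRRRRRRRR
RGRRRRYYY
RRRWRRYYY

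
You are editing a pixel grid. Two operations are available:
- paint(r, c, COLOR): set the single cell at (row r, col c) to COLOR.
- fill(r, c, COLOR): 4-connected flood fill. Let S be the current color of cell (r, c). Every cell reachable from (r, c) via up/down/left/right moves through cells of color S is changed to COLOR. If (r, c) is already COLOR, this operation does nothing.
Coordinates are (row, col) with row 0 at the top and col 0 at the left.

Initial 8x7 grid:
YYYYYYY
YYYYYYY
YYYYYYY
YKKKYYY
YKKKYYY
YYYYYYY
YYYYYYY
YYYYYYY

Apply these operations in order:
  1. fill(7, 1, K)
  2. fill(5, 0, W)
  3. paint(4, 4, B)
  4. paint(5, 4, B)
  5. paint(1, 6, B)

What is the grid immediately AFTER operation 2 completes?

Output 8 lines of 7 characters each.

Answer: WWWWWWW
WWWWWWW
WWWWWWW
WWWWWWW
WWWWWWW
WWWWWWW
WWWWWWW
WWWWWWW

Derivation:
After op 1 fill(7,1,K) [50 cells changed]:
KKKKKKK
KKKKKKK
KKKKKKK
KKKKKKK
KKKKKKK
KKKKKKK
KKKKKKK
KKKKKKK
After op 2 fill(5,0,W) [56 cells changed]:
WWWWWWW
WWWWWWW
WWWWWWW
WWWWWWW
WWWWWWW
WWWWWWW
WWWWWWW
WWWWWWW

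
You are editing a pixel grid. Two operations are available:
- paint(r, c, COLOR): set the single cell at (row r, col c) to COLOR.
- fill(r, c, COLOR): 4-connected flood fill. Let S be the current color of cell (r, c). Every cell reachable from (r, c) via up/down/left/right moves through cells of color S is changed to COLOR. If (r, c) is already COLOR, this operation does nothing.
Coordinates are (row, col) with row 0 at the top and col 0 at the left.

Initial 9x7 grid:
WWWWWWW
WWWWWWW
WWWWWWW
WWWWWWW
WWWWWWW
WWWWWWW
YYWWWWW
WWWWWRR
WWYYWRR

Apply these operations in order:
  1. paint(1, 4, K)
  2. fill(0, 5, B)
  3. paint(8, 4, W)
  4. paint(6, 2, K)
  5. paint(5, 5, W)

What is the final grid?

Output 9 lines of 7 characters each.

Answer: BBBBBBB
BBBBKBB
BBBBBBB
BBBBBBB
BBBBBBB
BBBBBWB
YYKBBBB
BBBBBRR
BBYYWRR

Derivation:
After op 1 paint(1,4,K):
WWWWWWW
WWWWKWW
WWWWWWW
WWWWWWW
WWWWWWW
WWWWWWW
YYWWWWW
WWWWWRR
WWYYWRR
After op 2 fill(0,5,B) [54 cells changed]:
BBBBBBB
BBBBKBB
BBBBBBB
BBBBBBB
BBBBBBB
BBBBBBB
YYBBBBB
BBBBBRR
BBYYBRR
After op 3 paint(8,4,W):
BBBBBBB
BBBBKBB
BBBBBBB
BBBBBBB
BBBBBBB
BBBBBBB
YYBBBBB
BBBBBRR
BBYYWRR
After op 4 paint(6,2,K):
BBBBBBB
BBBBKBB
BBBBBBB
BBBBBBB
BBBBBBB
BBBBBBB
YYKBBBB
BBBBBRR
BBYYWRR
After op 5 paint(5,5,W):
BBBBBBB
BBBBKBB
BBBBBBB
BBBBBBB
BBBBBBB
BBBBBWB
YYKBBBB
BBBBBRR
BBYYWRR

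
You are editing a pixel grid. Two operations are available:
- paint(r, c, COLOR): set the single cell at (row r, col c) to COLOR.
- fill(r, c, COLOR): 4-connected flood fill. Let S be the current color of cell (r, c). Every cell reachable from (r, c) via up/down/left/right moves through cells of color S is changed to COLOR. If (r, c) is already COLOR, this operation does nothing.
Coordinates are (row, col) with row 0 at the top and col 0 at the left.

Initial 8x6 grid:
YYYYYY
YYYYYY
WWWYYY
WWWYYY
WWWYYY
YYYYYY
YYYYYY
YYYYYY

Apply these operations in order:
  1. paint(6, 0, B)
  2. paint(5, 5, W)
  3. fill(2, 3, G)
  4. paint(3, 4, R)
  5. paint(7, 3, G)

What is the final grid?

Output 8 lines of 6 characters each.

Answer: GGGGGG
GGGGGG
WWWGGG
WWWGRG
WWWGGG
GGGGGW
BGGGGG
GGGGGG

Derivation:
After op 1 paint(6,0,B):
YYYYYY
YYYYYY
WWWYYY
WWWYYY
WWWYYY
YYYYYY
BYYYYY
YYYYYY
After op 2 paint(5,5,W):
YYYYYY
YYYYYY
WWWYYY
WWWYYY
WWWYYY
YYYYYW
BYYYYY
YYYYYY
After op 3 fill(2,3,G) [37 cells changed]:
GGGGGG
GGGGGG
WWWGGG
WWWGGG
WWWGGG
GGGGGW
BGGGGG
GGGGGG
After op 4 paint(3,4,R):
GGGGGG
GGGGGG
WWWGGG
WWWGRG
WWWGGG
GGGGGW
BGGGGG
GGGGGG
After op 5 paint(7,3,G):
GGGGGG
GGGGGG
WWWGGG
WWWGRG
WWWGGG
GGGGGW
BGGGGG
GGGGGG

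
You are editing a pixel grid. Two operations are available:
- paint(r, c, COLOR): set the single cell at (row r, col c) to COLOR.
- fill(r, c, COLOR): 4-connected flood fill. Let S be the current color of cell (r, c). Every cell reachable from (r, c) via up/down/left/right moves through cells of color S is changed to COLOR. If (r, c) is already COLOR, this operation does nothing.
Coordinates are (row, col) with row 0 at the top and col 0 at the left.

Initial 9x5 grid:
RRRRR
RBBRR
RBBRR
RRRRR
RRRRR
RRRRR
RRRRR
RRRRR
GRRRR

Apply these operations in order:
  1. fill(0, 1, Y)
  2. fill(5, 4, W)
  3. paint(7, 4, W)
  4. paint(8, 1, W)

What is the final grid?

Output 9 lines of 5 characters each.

After op 1 fill(0,1,Y) [40 cells changed]:
YYYYY
YBBYY
YBBYY
YYYYY
YYYYY
YYYYY
YYYYY
YYYYY
GYYYY
After op 2 fill(5,4,W) [40 cells changed]:
WWWWW
WBBWW
WBBWW
WWWWW
WWWWW
WWWWW
WWWWW
WWWWW
GWWWW
After op 3 paint(7,4,W):
WWWWW
WBBWW
WBBWW
WWWWW
WWWWW
WWWWW
WWWWW
WWWWW
GWWWW
After op 4 paint(8,1,W):
WWWWW
WBBWW
WBBWW
WWWWW
WWWWW
WWWWW
WWWWW
WWWWW
GWWWW

Answer: WWWWW
WBBWW
WBBWW
WWWWW
WWWWW
WWWWW
WWWWW
WWWWW
GWWWW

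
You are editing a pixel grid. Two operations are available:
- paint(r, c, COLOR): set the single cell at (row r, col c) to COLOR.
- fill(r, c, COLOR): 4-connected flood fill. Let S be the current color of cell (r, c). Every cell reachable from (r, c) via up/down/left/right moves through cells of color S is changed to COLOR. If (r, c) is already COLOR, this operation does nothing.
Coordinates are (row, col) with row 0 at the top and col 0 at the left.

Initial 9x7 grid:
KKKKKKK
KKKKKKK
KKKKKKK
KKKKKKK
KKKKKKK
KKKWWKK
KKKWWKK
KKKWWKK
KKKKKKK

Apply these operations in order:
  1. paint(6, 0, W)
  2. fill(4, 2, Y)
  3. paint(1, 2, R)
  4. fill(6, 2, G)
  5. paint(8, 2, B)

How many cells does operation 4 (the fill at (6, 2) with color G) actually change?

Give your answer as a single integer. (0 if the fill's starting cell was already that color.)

After op 1 paint(6,0,W):
KKKKKKK
KKKKKKK
KKKKKKK
KKKKKKK
KKKKKKK
KKKWWKK
WKKWWKK
KKKWWKK
KKKKKKK
After op 2 fill(4,2,Y) [56 cells changed]:
YYYYYYY
YYYYYYY
YYYYYYY
YYYYYYY
YYYYYYY
YYYWWYY
WYYWWYY
YYYWWYY
YYYYYYY
After op 3 paint(1,2,R):
YYYYYYY
YYRYYYY
YYYYYYY
YYYYYYY
YYYYYYY
YYYWWYY
WYYWWYY
YYYWWYY
YYYYYYY
After op 4 fill(6,2,G) [55 cells changed]:
GGGGGGG
GGRGGGG
GGGGGGG
GGGGGGG
GGGGGGG
GGGWWGG
WGGWWGG
GGGWWGG
GGGGGGG

Answer: 55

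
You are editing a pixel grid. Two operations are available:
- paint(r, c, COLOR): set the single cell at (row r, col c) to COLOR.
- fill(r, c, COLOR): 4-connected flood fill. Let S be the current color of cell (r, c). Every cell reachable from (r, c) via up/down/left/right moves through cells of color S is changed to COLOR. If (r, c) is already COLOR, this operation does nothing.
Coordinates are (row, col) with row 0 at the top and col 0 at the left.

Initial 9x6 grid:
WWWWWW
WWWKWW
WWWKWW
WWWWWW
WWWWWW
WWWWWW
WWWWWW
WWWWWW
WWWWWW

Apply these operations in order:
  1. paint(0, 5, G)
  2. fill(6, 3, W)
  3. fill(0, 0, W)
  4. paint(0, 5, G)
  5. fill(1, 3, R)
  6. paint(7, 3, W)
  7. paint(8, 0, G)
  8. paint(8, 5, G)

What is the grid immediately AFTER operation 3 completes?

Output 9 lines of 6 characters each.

Answer: WWWWWG
WWWKWW
WWWKWW
WWWWWW
WWWWWW
WWWWWW
WWWWWW
WWWWWW
WWWWWW

Derivation:
After op 1 paint(0,5,G):
WWWWWG
WWWKWW
WWWKWW
WWWWWW
WWWWWW
WWWWWW
WWWWWW
WWWWWW
WWWWWW
After op 2 fill(6,3,W) [0 cells changed]:
WWWWWG
WWWKWW
WWWKWW
WWWWWW
WWWWWW
WWWWWW
WWWWWW
WWWWWW
WWWWWW
After op 3 fill(0,0,W) [0 cells changed]:
WWWWWG
WWWKWW
WWWKWW
WWWWWW
WWWWWW
WWWWWW
WWWWWW
WWWWWW
WWWWWW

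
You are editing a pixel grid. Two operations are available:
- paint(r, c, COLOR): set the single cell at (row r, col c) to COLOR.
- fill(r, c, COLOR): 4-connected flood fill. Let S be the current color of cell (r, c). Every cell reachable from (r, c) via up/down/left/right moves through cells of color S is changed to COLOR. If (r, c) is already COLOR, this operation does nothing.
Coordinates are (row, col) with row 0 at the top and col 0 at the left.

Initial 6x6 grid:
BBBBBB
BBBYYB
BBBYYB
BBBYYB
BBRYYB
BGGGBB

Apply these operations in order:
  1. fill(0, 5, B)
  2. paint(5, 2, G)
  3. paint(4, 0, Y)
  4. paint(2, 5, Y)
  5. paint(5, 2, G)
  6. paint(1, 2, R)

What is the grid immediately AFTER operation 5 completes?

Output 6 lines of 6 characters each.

After op 1 fill(0,5,B) [0 cells changed]:
BBBBBB
BBBYYB
BBBYYB
BBBYYB
BBRYYB
BGGGBB
After op 2 paint(5,2,G):
BBBBBB
BBBYYB
BBBYYB
BBBYYB
BBRYYB
BGGGBB
After op 3 paint(4,0,Y):
BBBBBB
BBBYYB
BBBYYB
BBBYYB
YBRYYB
BGGGBB
After op 4 paint(2,5,Y):
BBBBBB
BBBYYB
BBBYYY
BBBYYB
YBRYYB
BGGGBB
After op 5 paint(5,2,G):
BBBBBB
BBBYYB
BBBYYY
BBBYYB
YBRYYB
BGGGBB

Answer: BBBBBB
BBBYYB
BBBYYY
BBBYYB
YBRYYB
BGGGBB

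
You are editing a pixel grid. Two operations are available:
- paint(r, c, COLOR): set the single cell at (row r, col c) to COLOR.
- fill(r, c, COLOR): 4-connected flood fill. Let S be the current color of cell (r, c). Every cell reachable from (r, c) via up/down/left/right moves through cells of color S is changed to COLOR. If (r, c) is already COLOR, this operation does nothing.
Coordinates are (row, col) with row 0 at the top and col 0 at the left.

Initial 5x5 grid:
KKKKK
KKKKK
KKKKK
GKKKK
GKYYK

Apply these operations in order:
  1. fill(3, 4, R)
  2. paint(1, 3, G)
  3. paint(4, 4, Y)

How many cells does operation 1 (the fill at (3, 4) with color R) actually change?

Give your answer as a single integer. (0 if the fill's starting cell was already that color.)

After op 1 fill(3,4,R) [21 cells changed]:
RRRRR
RRRRR
RRRRR
GRRRR
GRYYR

Answer: 21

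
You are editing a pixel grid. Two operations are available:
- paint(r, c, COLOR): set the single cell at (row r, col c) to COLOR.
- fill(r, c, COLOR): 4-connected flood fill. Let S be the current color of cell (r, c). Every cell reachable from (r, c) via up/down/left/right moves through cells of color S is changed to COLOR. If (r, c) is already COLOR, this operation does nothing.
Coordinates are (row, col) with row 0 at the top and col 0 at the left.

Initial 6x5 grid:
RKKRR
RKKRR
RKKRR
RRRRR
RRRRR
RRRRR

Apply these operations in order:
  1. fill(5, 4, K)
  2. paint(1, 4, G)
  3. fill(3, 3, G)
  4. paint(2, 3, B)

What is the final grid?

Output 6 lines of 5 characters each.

After op 1 fill(5,4,K) [24 cells changed]:
KKKKK
KKKKK
KKKKK
KKKKK
KKKKK
KKKKK
After op 2 paint(1,4,G):
KKKKK
KKKKG
KKKKK
KKKKK
KKKKK
KKKKK
After op 3 fill(3,3,G) [29 cells changed]:
GGGGG
GGGGG
GGGGG
GGGGG
GGGGG
GGGGG
After op 4 paint(2,3,B):
GGGGG
GGGGG
GGGBG
GGGGG
GGGGG
GGGGG

Answer: GGGGG
GGGGG
GGGBG
GGGGG
GGGGG
GGGGG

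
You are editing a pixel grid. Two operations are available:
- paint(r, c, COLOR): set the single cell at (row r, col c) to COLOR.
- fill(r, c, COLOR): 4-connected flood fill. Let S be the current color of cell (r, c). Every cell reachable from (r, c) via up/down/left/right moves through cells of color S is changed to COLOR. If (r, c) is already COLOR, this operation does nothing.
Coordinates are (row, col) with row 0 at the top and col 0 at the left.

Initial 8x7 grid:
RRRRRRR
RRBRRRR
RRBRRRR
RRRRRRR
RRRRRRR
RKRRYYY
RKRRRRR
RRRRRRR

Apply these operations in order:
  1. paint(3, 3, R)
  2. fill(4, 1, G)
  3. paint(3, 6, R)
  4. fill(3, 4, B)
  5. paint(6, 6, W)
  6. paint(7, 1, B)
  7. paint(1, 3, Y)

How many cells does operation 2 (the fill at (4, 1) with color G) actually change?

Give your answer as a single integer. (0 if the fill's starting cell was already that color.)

After op 1 paint(3,3,R):
RRRRRRR
RRBRRRR
RRBRRRR
RRRRRRR
RRRRRRR
RKRRYYY
RKRRRRR
RRRRRRR
After op 2 fill(4,1,G) [49 cells changed]:
GGGGGGG
GGBGGGG
GGBGGGG
GGGGGGG
GGGGGGG
GKGGYYY
GKGGGGG
GGGGGGG

Answer: 49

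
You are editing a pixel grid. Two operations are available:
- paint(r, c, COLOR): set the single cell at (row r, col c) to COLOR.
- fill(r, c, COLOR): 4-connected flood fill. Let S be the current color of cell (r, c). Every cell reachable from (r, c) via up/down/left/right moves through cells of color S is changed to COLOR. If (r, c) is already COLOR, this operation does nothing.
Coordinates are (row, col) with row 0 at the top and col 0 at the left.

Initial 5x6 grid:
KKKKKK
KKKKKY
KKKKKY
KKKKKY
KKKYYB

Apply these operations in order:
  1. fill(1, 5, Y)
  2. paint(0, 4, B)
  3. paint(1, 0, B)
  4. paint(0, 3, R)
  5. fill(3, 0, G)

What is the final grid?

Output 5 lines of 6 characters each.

Answer: GGGRBK
BGGGGY
GGGGGY
GGGGGY
GGGYYB

Derivation:
After op 1 fill(1,5,Y) [0 cells changed]:
KKKKKK
KKKKKY
KKKKKY
KKKKKY
KKKYYB
After op 2 paint(0,4,B):
KKKKBK
KKKKKY
KKKKKY
KKKKKY
KKKYYB
After op 3 paint(1,0,B):
KKKKBK
BKKKKY
KKKKKY
KKKKKY
KKKYYB
After op 4 paint(0,3,R):
KKKRBK
BKKKKY
KKKKKY
KKKKKY
KKKYYB
After op 5 fill(3,0,G) [20 cells changed]:
GGGRBK
BGGGGY
GGGGGY
GGGGGY
GGGYYB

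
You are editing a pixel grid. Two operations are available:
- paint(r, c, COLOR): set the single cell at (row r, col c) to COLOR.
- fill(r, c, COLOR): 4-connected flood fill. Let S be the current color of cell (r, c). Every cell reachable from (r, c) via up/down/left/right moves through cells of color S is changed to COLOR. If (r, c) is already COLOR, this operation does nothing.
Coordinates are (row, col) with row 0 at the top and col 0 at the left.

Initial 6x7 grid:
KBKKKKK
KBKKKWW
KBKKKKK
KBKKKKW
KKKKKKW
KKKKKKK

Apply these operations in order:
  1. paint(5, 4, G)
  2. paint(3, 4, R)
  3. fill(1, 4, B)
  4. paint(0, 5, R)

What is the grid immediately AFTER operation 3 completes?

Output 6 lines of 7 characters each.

Answer: BBBBBBB
BBBBBWW
BBBBBBB
BBBBRBW
BBBBBBW
BBBBGBB

Derivation:
After op 1 paint(5,4,G):
KBKKKKK
KBKKKWW
KBKKKKK
KBKKKKW
KKKKKKW
KKKKGKK
After op 2 paint(3,4,R):
KBKKKKK
KBKKKWW
KBKKKKK
KBKKRKW
KKKKKKW
KKKKGKK
After op 3 fill(1,4,B) [32 cells changed]:
BBBBBBB
BBBBBWW
BBBBBBB
BBBBRBW
BBBBBBW
BBBBGBB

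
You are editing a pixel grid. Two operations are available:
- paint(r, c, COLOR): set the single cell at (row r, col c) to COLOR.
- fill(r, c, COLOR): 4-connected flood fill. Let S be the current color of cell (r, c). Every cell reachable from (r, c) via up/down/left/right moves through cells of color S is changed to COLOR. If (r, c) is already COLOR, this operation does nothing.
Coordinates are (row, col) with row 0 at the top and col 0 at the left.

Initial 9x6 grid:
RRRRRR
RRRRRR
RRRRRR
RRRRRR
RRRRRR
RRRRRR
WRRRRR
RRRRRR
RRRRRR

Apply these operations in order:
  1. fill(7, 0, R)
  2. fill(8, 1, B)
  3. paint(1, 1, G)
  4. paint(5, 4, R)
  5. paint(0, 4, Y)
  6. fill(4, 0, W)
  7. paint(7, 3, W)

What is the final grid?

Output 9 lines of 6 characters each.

After op 1 fill(7,0,R) [0 cells changed]:
RRRRRR
RRRRRR
RRRRRR
RRRRRR
RRRRRR
RRRRRR
WRRRRR
RRRRRR
RRRRRR
After op 2 fill(8,1,B) [53 cells changed]:
BBBBBB
BBBBBB
BBBBBB
BBBBBB
BBBBBB
BBBBBB
WBBBBB
BBBBBB
BBBBBB
After op 3 paint(1,1,G):
BBBBBB
BGBBBB
BBBBBB
BBBBBB
BBBBBB
BBBBBB
WBBBBB
BBBBBB
BBBBBB
After op 4 paint(5,4,R):
BBBBBB
BGBBBB
BBBBBB
BBBBBB
BBBBBB
BBBBRB
WBBBBB
BBBBBB
BBBBBB
After op 5 paint(0,4,Y):
BBBBYB
BGBBBB
BBBBBB
BBBBBB
BBBBBB
BBBBRB
WBBBBB
BBBBBB
BBBBBB
After op 6 fill(4,0,W) [50 cells changed]:
WWWWYW
WGWWWW
WWWWWW
WWWWWW
WWWWWW
WWWWRW
WWWWWW
WWWWWW
WWWWWW
After op 7 paint(7,3,W):
WWWWYW
WGWWWW
WWWWWW
WWWWWW
WWWWWW
WWWWRW
WWWWWW
WWWWWW
WWWWWW

Answer: WWWWYW
WGWWWW
WWWWWW
WWWWWW
WWWWWW
WWWWRW
WWWWWW
WWWWWW
WWWWWW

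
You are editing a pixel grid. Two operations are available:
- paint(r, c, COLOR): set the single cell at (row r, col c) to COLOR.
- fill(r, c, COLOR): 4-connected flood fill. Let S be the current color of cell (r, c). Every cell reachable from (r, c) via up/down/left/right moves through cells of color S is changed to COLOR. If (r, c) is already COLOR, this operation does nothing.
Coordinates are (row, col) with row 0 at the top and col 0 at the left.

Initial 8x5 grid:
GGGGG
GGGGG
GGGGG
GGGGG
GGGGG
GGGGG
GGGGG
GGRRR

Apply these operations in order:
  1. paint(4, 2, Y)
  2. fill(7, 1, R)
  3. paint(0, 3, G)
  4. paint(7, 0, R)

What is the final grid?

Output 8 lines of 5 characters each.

After op 1 paint(4,2,Y):
GGGGG
GGGGG
GGGGG
GGGGG
GGYGG
GGGGG
GGGGG
GGRRR
After op 2 fill(7,1,R) [36 cells changed]:
RRRRR
RRRRR
RRRRR
RRRRR
RRYRR
RRRRR
RRRRR
RRRRR
After op 3 paint(0,3,G):
RRRGR
RRRRR
RRRRR
RRRRR
RRYRR
RRRRR
RRRRR
RRRRR
After op 4 paint(7,0,R):
RRRGR
RRRRR
RRRRR
RRRRR
RRYRR
RRRRR
RRRRR
RRRRR

Answer: RRRGR
RRRRR
RRRRR
RRRRR
RRYRR
RRRRR
RRRRR
RRRRR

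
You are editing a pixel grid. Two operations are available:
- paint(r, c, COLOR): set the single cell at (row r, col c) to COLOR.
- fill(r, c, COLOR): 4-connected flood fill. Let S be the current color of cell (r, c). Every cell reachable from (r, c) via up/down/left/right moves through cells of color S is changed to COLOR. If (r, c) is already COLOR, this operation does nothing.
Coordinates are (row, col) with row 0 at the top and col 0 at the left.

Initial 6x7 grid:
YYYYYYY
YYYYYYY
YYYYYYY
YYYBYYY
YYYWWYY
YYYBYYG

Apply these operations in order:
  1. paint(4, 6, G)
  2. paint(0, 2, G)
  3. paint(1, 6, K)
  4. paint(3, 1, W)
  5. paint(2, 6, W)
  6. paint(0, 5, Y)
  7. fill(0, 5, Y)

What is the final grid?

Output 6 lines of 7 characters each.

After op 1 paint(4,6,G):
YYYYYYY
YYYYYYY
YYYYYYY
YYYBYYY
YYYWWYG
YYYBYYG
After op 2 paint(0,2,G):
YYGYYYY
YYYYYYY
YYYYYYY
YYYBYYY
YYYWWYG
YYYBYYG
After op 3 paint(1,6,K):
YYGYYYY
YYYYYYK
YYYYYYY
YYYBYYY
YYYWWYG
YYYBYYG
After op 4 paint(3,1,W):
YYGYYYY
YYYYYYK
YYYYYYY
YWYBYYY
YYYWWYG
YYYBYYG
After op 5 paint(2,6,W):
YYGYYYY
YYYYYYK
YYYYYYW
YWYBYYY
YYYWWYG
YYYBYYG
After op 6 paint(0,5,Y):
YYGYYYY
YYYYYYK
YYYYYYW
YWYBYYY
YYYWWYG
YYYBYYG
After op 7 fill(0,5,Y) [0 cells changed]:
YYGYYYY
YYYYYYK
YYYYYYW
YWYBYYY
YYYWWYG
YYYBYYG

Answer: YYGYYYY
YYYYYYK
YYYYYYW
YWYBYYY
YYYWWYG
YYYBYYG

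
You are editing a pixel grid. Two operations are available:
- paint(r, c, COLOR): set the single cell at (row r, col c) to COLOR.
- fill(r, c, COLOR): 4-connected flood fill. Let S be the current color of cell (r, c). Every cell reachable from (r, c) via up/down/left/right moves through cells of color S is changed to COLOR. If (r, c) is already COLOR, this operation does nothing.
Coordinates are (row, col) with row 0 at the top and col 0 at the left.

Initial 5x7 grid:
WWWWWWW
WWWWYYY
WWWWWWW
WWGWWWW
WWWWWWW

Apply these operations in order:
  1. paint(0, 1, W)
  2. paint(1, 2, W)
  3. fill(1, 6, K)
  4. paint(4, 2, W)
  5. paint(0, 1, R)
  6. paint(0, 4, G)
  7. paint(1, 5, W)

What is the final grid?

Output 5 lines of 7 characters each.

After op 1 paint(0,1,W):
WWWWWWW
WWWWYYY
WWWWWWW
WWGWWWW
WWWWWWW
After op 2 paint(1,2,W):
WWWWWWW
WWWWYYY
WWWWWWW
WWGWWWW
WWWWWWW
After op 3 fill(1,6,K) [3 cells changed]:
WWWWWWW
WWWWKKK
WWWWWWW
WWGWWWW
WWWWWWW
After op 4 paint(4,2,W):
WWWWWWW
WWWWKKK
WWWWWWW
WWGWWWW
WWWWWWW
After op 5 paint(0,1,R):
WRWWWWW
WWWWKKK
WWWWWWW
WWGWWWW
WWWWWWW
After op 6 paint(0,4,G):
WRWWGWW
WWWWKKK
WWWWWWW
WWGWWWW
WWWWWWW
After op 7 paint(1,5,W):
WRWWGWW
WWWWKWK
WWWWWWW
WWGWWWW
WWWWWWW

Answer: WRWWGWW
WWWWKWK
WWWWWWW
WWGWWWW
WWWWWWW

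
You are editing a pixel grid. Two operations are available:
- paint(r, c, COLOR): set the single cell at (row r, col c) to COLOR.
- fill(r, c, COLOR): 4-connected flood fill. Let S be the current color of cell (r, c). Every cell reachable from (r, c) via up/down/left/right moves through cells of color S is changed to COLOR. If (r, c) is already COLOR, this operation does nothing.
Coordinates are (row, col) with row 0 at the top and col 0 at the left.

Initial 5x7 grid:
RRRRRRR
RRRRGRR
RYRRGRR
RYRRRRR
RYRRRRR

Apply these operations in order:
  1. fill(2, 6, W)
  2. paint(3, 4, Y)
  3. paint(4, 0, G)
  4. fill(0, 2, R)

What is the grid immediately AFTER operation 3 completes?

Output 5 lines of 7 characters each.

After op 1 fill(2,6,W) [30 cells changed]:
WWWWWWW
WWWWGWW
WYWWGWW
WYWWWWW
WYWWWWW
After op 2 paint(3,4,Y):
WWWWWWW
WWWWGWW
WYWWGWW
WYWWYWW
WYWWWWW
After op 3 paint(4,0,G):
WWWWWWW
WWWWGWW
WYWWGWW
WYWWYWW
GYWWWWW

Answer: WWWWWWW
WWWWGWW
WYWWGWW
WYWWYWW
GYWWWWW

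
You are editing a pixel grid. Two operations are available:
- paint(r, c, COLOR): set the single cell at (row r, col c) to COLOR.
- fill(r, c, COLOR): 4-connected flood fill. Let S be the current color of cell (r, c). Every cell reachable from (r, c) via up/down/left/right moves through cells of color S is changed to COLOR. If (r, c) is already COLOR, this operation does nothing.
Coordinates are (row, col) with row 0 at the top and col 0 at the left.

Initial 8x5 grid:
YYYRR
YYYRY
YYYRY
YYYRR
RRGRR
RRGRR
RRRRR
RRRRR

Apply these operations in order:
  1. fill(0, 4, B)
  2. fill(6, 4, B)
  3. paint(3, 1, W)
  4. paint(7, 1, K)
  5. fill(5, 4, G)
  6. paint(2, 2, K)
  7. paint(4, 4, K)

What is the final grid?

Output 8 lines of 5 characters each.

Answer: YYYGG
YYYGY
YYKGY
YWYGG
GGGGK
GGGGG
GGGGG
GKGGG

Derivation:
After op 1 fill(0,4,B) [24 cells changed]:
YYYBB
YYYBY
YYYBY
YYYBB
BBGBB
BBGBB
BBBBB
BBBBB
After op 2 fill(6,4,B) [0 cells changed]:
YYYBB
YYYBY
YYYBY
YYYBB
BBGBB
BBGBB
BBBBB
BBBBB
After op 3 paint(3,1,W):
YYYBB
YYYBY
YYYBY
YWYBB
BBGBB
BBGBB
BBBBB
BBBBB
After op 4 paint(7,1,K):
YYYBB
YYYBY
YYYBY
YWYBB
BBGBB
BBGBB
BBBBB
BKBBB
After op 5 fill(5,4,G) [23 cells changed]:
YYYGG
YYYGY
YYYGY
YWYGG
GGGGG
GGGGG
GGGGG
GKGGG
After op 6 paint(2,2,K):
YYYGG
YYYGY
YYKGY
YWYGG
GGGGG
GGGGG
GGGGG
GKGGG
After op 7 paint(4,4,K):
YYYGG
YYYGY
YYKGY
YWYGG
GGGGK
GGGGG
GGGGG
GKGGG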